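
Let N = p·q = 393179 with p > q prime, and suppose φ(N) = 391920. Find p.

φ(n) = (p−1)(q−1) = n − (p+q) + 1, so p + q = 393179 − 391920 + 1 = 1260.
p and q are the roots of t² − 1260t + 393179 = 0.
Discriminant: 1260² − 4·393179 = 1587600 − 1572716 = 14884; √14884 = 122.
q = (1260 − 122)/2 = 569, p = (1260 + 122)/2 = 691.
Check: 569 · 691 = 393179.

691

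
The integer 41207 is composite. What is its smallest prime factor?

89

41207 is odd.
Digit sum 14, not divisible by 3.
Ends in 7: not divisible by 5.
7: 41207 = 7·5886 + 5
11: 41207 = 11·3746 + 1
13: 41207 = 13·3169 + 10
17: 41207 = 17·2423 + 16
19: 41207 = 19·2168 + 15
23: 41207 = 23·1791 + 14
29: 41207 = 29·1420 + 27
31: 41207 = 31·1329 + 8
37: 41207 = 37·1113 + 26
41: 41207 = 41·1005 + 2
43: 41207 = 43·958 + 13
47: 41207 = 47·876 + 35
53: 41207 = 53·777 + 26
59: 41207 = 59·698 + 25
61: 41207 = 61·675 + 32
67: 41207 = 67·615 + 2
71: 41207 = 71·580 + 27
73: 41207 = 73·564 + 35
79: 41207 = 79·521 + 48
83: 41207 = 83·496 + 39
89: 41207 = 89·463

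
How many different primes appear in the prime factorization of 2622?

4

2622 = 2 · 1311
1311 = 3 · 437
437 = 19 · 23
2622 = 2 · 3 · 19 · 23, which has 4 distinct prime factors.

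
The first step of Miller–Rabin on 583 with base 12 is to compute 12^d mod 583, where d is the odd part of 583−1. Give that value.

56

583 − 1 = 582 = 2^1 · 291, so d = 291.
12^1 ≡ 12 (mod 583)
12^2 ≡ 12^2 = 144 ≡ 144 (mod 583)
12^4 ≡ 144^2 = 20736 ≡ 331 (mod 583)
12^8 ≡ 331^2 = 109561 ≡ 540 (mod 583)
12^16 ≡ 540^2 = 291600 ≡ 100 (mod 583)
12^32 ≡ 100^2 = 10000 ≡ 89 (mod 583)
12^64 ≡ 89^2 = 7921 ≡ 342 (mod 583)
12^128 ≡ 342^2 = 116964 ≡ 364 (mod 583)
12^256 ≡ 364^2 = 132496 ≡ 155 (mod 583)
291 = 256 + 32 + 2 + 1 in binary powers of 2.
So 12^291 ≡ 155 · 89 · 144 · 12 ≡ 56 (mod 583).
Squaring chain: 56; never reaches −1, so base 12 is a Miller–Rabin witness that 583 is composite.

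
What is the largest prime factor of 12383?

61

12383 = 7 · 1769
1769 = 29 · 61
61 is prime.
So 12383 = 7 · 29 · 61; the largest prime factor is 61.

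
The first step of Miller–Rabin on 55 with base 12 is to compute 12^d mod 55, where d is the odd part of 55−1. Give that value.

55 − 1 = 54 = 2^1 · 27, so d = 27.
12^1 ≡ 12 (mod 55)
12^2 ≡ 12^2 = 144 ≡ 34 (mod 55)
12^4 ≡ 34^2 = 1156 ≡ 1 (mod 55)
12^8 ≡ 1^2 = 1 ≡ 1 (mod 55)
12^16 ≡ 1^2 = 1 ≡ 1 (mod 55)
27 = 16 + 8 + 2 + 1 in binary powers of 2.
So 12^27 ≡ 1 · 1 · 34 · 12 ≡ 23 (mod 55).
Squaring chain: 23; never reaches −1, so base 12 is a Miller–Rabin witness that 55 is composite.

23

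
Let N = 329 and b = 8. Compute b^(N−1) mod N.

8^1 ≡ 8 (mod 329)
8^2 ≡ 8^2 = 64 ≡ 64 (mod 329)
8^4 ≡ 64^2 = 4096 ≡ 148 (mod 329)
8^8 ≡ 148^2 = 21904 ≡ 190 (mod 329)
8^16 ≡ 190^2 = 36100 ≡ 239 (mod 329)
8^32 ≡ 239^2 = 57121 ≡ 204 (mod 329)
8^64 ≡ 204^2 = 41616 ≡ 162 (mod 329)
8^128 ≡ 162^2 = 26244 ≡ 253 (mod 329)
8^256 ≡ 253^2 = 64009 ≡ 183 (mod 329)
328 = 256 + 64 + 8 in binary powers of 2.
So 8^328 ≡ 183 · 162 · 190 ≡ 260 (mod 329).
Since 260 ≠ 1, base 8 is a Fermat witness: 329 is composite.

260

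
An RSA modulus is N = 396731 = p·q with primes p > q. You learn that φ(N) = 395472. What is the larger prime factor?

643

φ(n) = (p−1)(q−1) = n − (p+q) + 1, so p + q = 396731 − 395472 + 1 = 1260.
p and q are the roots of t² − 1260t + 396731 = 0.
Discriminant: 1260² − 4·396731 = 1587600 − 1586924 = 676; √676 = 26.
q = (1260 − 26)/2 = 617, p = (1260 + 26)/2 = 643.
Check: 617 · 643 = 396731.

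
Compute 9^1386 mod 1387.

9^1 ≡ 9 (mod 1387)
9^2 ≡ 9^2 = 81 ≡ 81 (mod 1387)
9^4 ≡ 81^2 = 6561 ≡ 1013 (mod 1387)
9^8 ≡ 1013^2 = 1026169 ≡ 1176 (mod 1387)
9^16 ≡ 1176^2 = 1382976 ≡ 137 (mod 1387)
9^32 ≡ 137^2 = 18769 ≡ 738 (mod 1387)
9^64 ≡ 738^2 = 544644 ≡ 940 (mod 1387)
9^128 ≡ 940^2 = 883600 ≡ 81 (mod 1387)
9^256 ≡ 81^2 = 6561 ≡ 1013 (mod 1387)
9^512 ≡ 1013^2 = 1026169 ≡ 1176 (mod 1387)
9^1024 ≡ 1176^2 = 1382976 ≡ 137 (mod 1387)
1386 = 1024 + 256 + 64 + 32 + 8 + 2 in binary powers of 2.
So 9^1386 ≡ 137 · 1013 · 940 · 738 · 1176 · 81 ≡ 1 (mod 1387).
Since the result is 1, base 9 gives no evidence that 1387 is composite.

1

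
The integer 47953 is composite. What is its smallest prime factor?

47953 is odd.
Digit sum 28, not divisible by 3.
Ends in 3: not divisible by 5.
7: 47953 = 7·6850 + 3
11: 47953 = 11·4359 + 4
13: 47953 = 13·3688 + 9
17: 47953 = 17·2820 + 13
19: 47953 = 19·2523 + 16
23: 47953 = 23·2084 + 21
29: 47953 = 29·1653 + 16
31: 47953 = 31·1546 + 27
37: 47953 = 37·1296 + 1
41: 47953 = 41·1169 + 24
43: 47953 = 43·1115 + 8
47: 47953 = 47·1020 + 13
53: 47953 = 53·904 + 41
59: 47953 = 59·812 + 45
61: 47953 = 61·786 + 7
67: 47953 = 67·715 + 48
71: 47953 = 71·675 + 28
73: 47953 = 73·656 + 65
79: 47953 = 79·607

79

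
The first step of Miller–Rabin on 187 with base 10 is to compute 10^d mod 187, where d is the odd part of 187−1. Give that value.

164

187 − 1 = 186 = 2^1 · 93, so d = 93.
10^1 ≡ 10 (mod 187)
10^2 ≡ 10^2 = 100 ≡ 100 (mod 187)
10^4 ≡ 100^2 = 10000 ≡ 89 (mod 187)
10^8 ≡ 89^2 = 7921 ≡ 67 (mod 187)
10^16 ≡ 67^2 = 4489 ≡ 1 (mod 187)
10^32 ≡ 1^2 = 1 ≡ 1 (mod 187)
10^64 ≡ 1^2 = 1 ≡ 1 (mod 187)
93 = 64 + 16 + 8 + 4 + 1 in binary powers of 2.
So 10^93 ≡ 1 · 1 · 67 · 89 · 10 ≡ 164 (mod 187).
Squaring chain: 164; never reaches −1, so base 10 is a Miller–Rabin witness that 187 is composite.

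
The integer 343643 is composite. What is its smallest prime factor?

343643 is odd.
Digit sum 23, not divisible by 3.
Ends in 3: not divisible by 5.
7: 343643 = 7·49091 + 6
11: 343643 = 11·31240 + 3
13: 343643 = 13·26434 + 1
17: 343643 = 17·20214 + 5
19: 343643 = 19·18086 + 9
23: 343643 = 23·14941

23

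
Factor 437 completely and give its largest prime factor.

23

437 = 19 · 23
23 is prime.
So 437 = 19 · 23; the largest prime factor is 23.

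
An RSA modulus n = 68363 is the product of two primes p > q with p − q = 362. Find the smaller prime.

137

Since p = q + 362, we have 68363 = q(q + 362), so q² + 362q − 68363 = 0.
Discriminant: 362² + 4·68363 = 131044 + 273452 = 404496; √404496 = 636.
q = (−362 + 636)/2 = 137, and p = q + 362 = 499.
Check: 137 · 499 = 68363.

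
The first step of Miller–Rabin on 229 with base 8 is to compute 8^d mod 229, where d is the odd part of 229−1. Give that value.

229 − 1 = 228 = 2^2 · 57, so d = 57.
8^1 ≡ 8 (mod 229)
8^2 ≡ 8^2 = 64 ≡ 64 (mod 229)
8^4 ≡ 64^2 = 4096 ≡ 203 (mod 229)
8^8 ≡ 203^2 = 41209 ≡ 218 (mod 229)
8^16 ≡ 218^2 = 47524 ≡ 121 (mod 229)
8^32 ≡ 121^2 = 14641 ≡ 214 (mod 229)
57 = 32 + 16 + 8 + 1 in binary powers of 2.
So 8^57 ≡ 214 · 121 · 218 · 8 ≡ 107 (mod 229).
Squaring chain: 107 → 228; reaches −1, so base 8 does not prove 229 composite.

107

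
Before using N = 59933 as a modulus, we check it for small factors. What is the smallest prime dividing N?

59933 is odd.
Digit sum 29, not divisible by 3.
Ends in 3: not divisible by 5.
7: 59933 = 7·8561 + 6
11: 59933 = 11·5448 + 5
13: 59933 = 13·4610 + 3
17: 59933 = 17·3525 + 8
19: 59933 = 19·3154 + 7
23: 59933 = 23·2605 + 18
29: 59933 = 29·2066 + 19
31: 59933 = 31·1933 + 10
37: 59933 = 37·1619 + 30
41: 59933 = 41·1461 + 32
43: 59933 = 43·1393 + 34
47: 59933 = 47·1275 + 8
53: 59933 = 53·1130 + 43
59: 59933 = 59·1015 + 48
61: 59933 = 61·982 + 31
67: 59933 = 67·894 + 35
71: 59933 = 71·844 + 9
73: 59933 = 73·821

73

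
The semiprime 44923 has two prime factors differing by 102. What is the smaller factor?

Since p = q + 102, we have 44923 = q(q + 102), so q² + 102q − 44923 = 0.
Discriminant: 102² + 4·44923 = 10404 + 179692 = 190096; √190096 = 436.
q = (−102 + 436)/2 = 167, and p = q + 102 = 269.
Check: 167 · 269 = 44923.

167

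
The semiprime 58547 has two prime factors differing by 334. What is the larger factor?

Since p = q + 334, we have 58547 = q(q + 334), so q² + 334q − 58547 = 0.
Discriminant: 334² + 4·58547 = 111556 + 234188 = 345744; √345744 = 588.
q = (−334 + 588)/2 = 127, and p = q + 334 = 461.
Check: 127 · 461 = 58547.

461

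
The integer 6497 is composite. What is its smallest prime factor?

6497 is odd.
Digit sum 26, not divisible by 3.
Ends in 7: not divisible by 5.
7: 6497 = 7·928 + 1
11: 6497 = 11·590 + 7
13: 6497 = 13·499 + 10
17: 6497 = 17·382 + 3
19: 6497 = 19·341 + 18
23: 6497 = 23·282 + 11
29: 6497 = 29·224 + 1
31: 6497 = 31·209 + 18
37: 6497 = 37·175 + 22
41: 6497 = 41·158 + 19
43: 6497 = 43·151 + 4
47: 6497 = 47·138 + 11
53: 6497 = 53·122 + 31
59: 6497 = 59·110 + 7
61: 6497 = 61·106 + 31
67: 6497 = 67·96 + 65
71: 6497 = 71·91 + 36
73: 6497 = 73·89

73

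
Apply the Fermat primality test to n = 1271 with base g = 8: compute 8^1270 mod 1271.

8^1 ≡ 8 (mod 1271)
8^2 ≡ 8^2 = 64 ≡ 64 (mod 1271)
8^4 ≡ 64^2 = 4096 ≡ 283 (mod 1271)
8^8 ≡ 283^2 = 80089 ≡ 16 (mod 1271)
8^16 ≡ 16^2 = 256 ≡ 256 (mod 1271)
8^32 ≡ 256^2 = 65536 ≡ 715 (mod 1271)
8^64 ≡ 715^2 = 511225 ≡ 283 (mod 1271)
8^128 ≡ 283^2 = 80089 ≡ 16 (mod 1271)
8^256 ≡ 16^2 = 256 ≡ 256 (mod 1271)
8^512 ≡ 256^2 = 65536 ≡ 715 (mod 1271)
8^1024 ≡ 715^2 = 511225 ≡ 283 (mod 1271)
1270 = 1024 + 128 + 64 + 32 + 16 + 4 + 2 in binary powers of 2.
So 8^1270 ≡ 283 · 16 · 283 · 715 · 256 · 283 · 64 ≡ 1024 (mod 1271).
Since 1024 ≠ 1, base 8 is a Fermat witness: 1271 is composite.

1024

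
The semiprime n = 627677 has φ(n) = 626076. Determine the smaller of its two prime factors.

683

φ(n) = (p−1)(q−1) = n − (p+q) + 1, so p + q = 627677 − 626076 + 1 = 1602.
p and q are the roots of t² − 1602t + 627677 = 0.
Discriminant: 1602² − 4·627677 = 2566404 − 2510708 = 55696; √55696 = 236.
q = (1602 − 236)/2 = 683, p = (1602 + 236)/2 = 919.
Check: 683 · 919 = 627677.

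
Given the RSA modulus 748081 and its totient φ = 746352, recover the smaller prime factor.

φ(n) = (p−1)(q−1) = n − (p+q) + 1, so p + q = 748081 − 746352 + 1 = 1730.
p and q are the roots of t² − 1730t + 748081 = 0.
Discriminant: 1730² − 4·748081 = 2992900 − 2992324 = 576; √576 = 24.
q = (1730 − 24)/2 = 853, p = (1730 + 24)/2 = 877.
Check: 853 · 877 = 748081.

853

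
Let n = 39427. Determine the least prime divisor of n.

39427 is odd.
Digit sum 25, not divisible by 3.
Ends in 7: not divisible by 5.
7: 39427 = 7·5632 + 3
11: 39427 = 11·3584 + 3
13: 39427 = 13·3032 + 11
17: 39427 = 17·2319 + 4
19: 39427 = 19·2075 + 2
23: 39427 = 23·1714 + 5
29: 39427 = 29·1359 + 16
31: 39427 = 31·1271 + 26
37: 39427 = 37·1065 + 22
41: 39427 = 41·961 + 26
43: 39427 = 43·916 + 39
47: 39427 = 47·838 + 41
53: 39427 = 53·743 + 48
59: 39427 = 59·668 + 15
61: 39427 = 61·646 + 21
67: 39427 = 67·588 + 31
71: 39427 = 71·555 + 22
73: 39427 = 73·540 + 7
79: 39427 = 79·499 + 6
83: 39427 = 83·475 + 2
89: 39427 = 89·443

89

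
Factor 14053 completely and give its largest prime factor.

14053 = 13 · 1081
1081 = 23 · 47
47 is prime.
So 14053 = 13 · 23 · 47; the largest prime factor is 47.

47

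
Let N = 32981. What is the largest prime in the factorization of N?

59

32981 = 13 · 2537
2537 = 43 · 59
59 is prime.
So 32981 = 13 · 43 · 59; the largest prime factor is 59.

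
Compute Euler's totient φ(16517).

16236

Factor: 16517 = 83 · 199.
φ(16517) = (83−1) · (199−1) = 82 · 198 = 16236.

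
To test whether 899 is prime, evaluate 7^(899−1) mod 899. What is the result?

484

7^1 ≡ 7 (mod 899)
7^2 ≡ 7^2 = 49 ≡ 49 (mod 899)
7^4 ≡ 49^2 = 2401 ≡ 603 (mod 899)
7^8 ≡ 603^2 = 363609 ≡ 413 (mod 899)
7^16 ≡ 413^2 = 170569 ≡ 658 (mod 899)
7^32 ≡ 658^2 = 432964 ≡ 545 (mod 899)
7^64 ≡ 545^2 = 297025 ≡ 355 (mod 899)
7^128 ≡ 355^2 = 126025 ≡ 165 (mod 899)
7^256 ≡ 165^2 = 27225 ≡ 255 (mod 899)
7^512 ≡ 255^2 = 65025 ≡ 297 (mod 899)
898 = 512 + 256 + 128 + 2 in binary powers of 2.
So 7^898 ≡ 297 · 255 · 165 · 49 ≡ 484 (mod 899).
Since 484 ≠ 1, base 7 is a Fermat witness: 899 is composite.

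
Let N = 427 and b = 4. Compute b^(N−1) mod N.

4^1 ≡ 4 (mod 427)
4^2 ≡ 4^2 = 16 ≡ 16 (mod 427)
4^4 ≡ 16^2 = 256 ≡ 256 (mod 427)
4^8 ≡ 256^2 = 65536 ≡ 205 (mod 427)
4^16 ≡ 205^2 = 42025 ≡ 179 (mod 427)
4^32 ≡ 179^2 = 32041 ≡ 16 (mod 427)
4^64 ≡ 16^2 = 256 ≡ 256 (mod 427)
4^128 ≡ 256^2 = 65536 ≡ 205 (mod 427)
4^256 ≡ 205^2 = 42025 ≡ 179 (mod 427)
426 = 256 + 128 + 32 + 8 + 2 in binary powers of 2.
So 4^426 ≡ 179 · 205 · 16 · 205 · 16 ≡ 253 (mod 427).
Since 253 ≠ 1, base 4 is a Fermat witness: 427 is composite.

253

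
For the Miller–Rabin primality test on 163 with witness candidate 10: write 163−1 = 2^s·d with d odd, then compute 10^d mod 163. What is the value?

163 − 1 = 162 = 2^1 · 81, so d = 81.
10^1 ≡ 10 (mod 163)
10^2 ≡ 10^2 = 100 ≡ 100 (mod 163)
10^4 ≡ 100^2 = 10000 ≡ 57 (mod 163)
10^8 ≡ 57^2 = 3249 ≡ 152 (mod 163)
10^16 ≡ 152^2 = 23104 ≡ 121 (mod 163)
10^32 ≡ 121^2 = 14641 ≡ 134 (mod 163)
10^64 ≡ 134^2 = 17956 ≡ 26 (mod 163)
81 = 64 + 16 + 1 in binary powers of 2.
So 10^81 ≡ 26 · 121 · 10 ≡ 1 (mod 163).
Since 10^d ≡ 1 (mod 163), base 10 does not prove 163 composite.

1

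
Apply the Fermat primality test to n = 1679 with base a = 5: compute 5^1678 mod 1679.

5^1 ≡ 5 (mod 1679)
5^2 ≡ 5^2 = 25 ≡ 25 (mod 1679)
5^4 ≡ 25^2 = 625 ≡ 625 (mod 1679)
5^8 ≡ 625^2 = 390625 ≡ 1097 (mod 1679)
5^16 ≡ 1097^2 = 1203409 ≡ 1245 (mod 1679)
5^32 ≡ 1245^2 = 1550025 ≡ 308 (mod 1679)
5^64 ≡ 308^2 = 94864 ≡ 840 (mod 1679)
5^128 ≡ 840^2 = 705600 ≡ 420 (mod 1679)
5^256 ≡ 420^2 = 176400 ≡ 105 (mod 1679)
5^512 ≡ 105^2 = 11025 ≡ 951 (mod 1679)
5^1024 ≡ 951^2 = 904401 ≡ 1099 (mod 1679)
1678 = 1024 + 512 + 128 + 8 + 4 + 2 in binary powers of 2.
So 5^1678 ≡ 1099 · 951 · 420 · 1097 · 625 · 25 ≡ 1618 (mod 1679).
Since 1618 ≠ 1, base 5 is a Fermat witness: 1679 is composite.

1618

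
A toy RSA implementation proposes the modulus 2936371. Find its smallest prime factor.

2936371 is odd.
Digit sum 31, not divisible by 3.
Ends in 1: not divisible by 5.
7: 2936371 = 7·419481 + 4
11: 2936371 = 11·266942 + 9
13: 2936371 = 13·225874 + 9
17: 2936371 = 17·172727 + 12
19: 2936371 = 19·154545 + 16
23: 2936371 = 23·127668 + 7
29: 2936371 = 29·101254 + 5
31: 2936371 = 31·94721 + 20
37: 2936371 = 37·79361 + 14
41: 2936371 = 41·71618 + 33
43: 2936371 = 43·68287 + 30
47: 2936371 = 47·62475 + 46
53: 2936371 = 53·55403 + 12
59: 2936371 = 59·49769

59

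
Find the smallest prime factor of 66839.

89

66839 is odd.
Digit sum 32, not divisible by 3.
Ends in 9: not divisible by 5.
7: 66839 = 7·9548 + 3
11: 66839 = 11·6076 + 3
13: 66839 = 13·5141 + 6
17: 66839 = 17·3931 + 12
19: 66839 = 19·3517 + 16
23: 66839 = 23·2906 + 1
29: 66839 = 29·2304 + 23
31: 66839 = 31·2156 + 3
37: 66839 = 37·1806 + 17
41: 66839 = 41·1630 + 9
43: 66839 = 43·1554 + 17
47: 66839 = 47·1422 + 5
53: 66839 = 53·1261 + 6
59: 66839 = 59·1132 + 51
61: 66839 = 61·1095 + 44
67: 66839 = 67·997 + 40
71: 66839 = 71·941 + 28
73: 66839 = 73·915 + 44
79: 66839 = 79·846 + 5
83: 66839 = 83·805 + 24
89: 66839 = 89·751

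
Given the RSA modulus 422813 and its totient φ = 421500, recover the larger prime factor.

φ(n) = (p−1)(q−1) = n − (p+q) + 1, so p + q = 422813 − 421500 + 1 = 1314.
p and q are the roots of t² − 1314t + 422813 = 0.
Discriminant: 1314² − 4·422813 = 1726596 − 1691252 = 35344; √35344 = 188.
q = (1314 − 188)/2 = 563, p = (1314 + 188)/2 = 751.
Check: 563 · 751 = 422813.

751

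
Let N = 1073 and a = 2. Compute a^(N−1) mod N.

604

2^1 ≡ 2 (mod 1073)
2^2 ≡ 2^2 = 4 ≡ 4 (mod 1073)
2^4 ≡ 4^2 = 16 ≡ 16 (mod 1073)
2^8 ≡ 16^2 = 256 ≡ 256 (mod 1073)
2^16 ≡ 256^2 = 65536 ≡ 83 (mod 1073)
2^32 ≡ 83^2 = 6889 ≡ 451 (mod 1073)
2^64 ≡ 451^2 = 203401 ≡ 604 (mod 1073)
2^128 ≡ 604^2 = 364816 ≡ 1069 (mod 1073)
2^256 ≡ 1069^2 = 1142761 ≡ 16 (mod 1073)
2^512 ≡ 16^2 = 256 ≡ 256 (mod 1073)
2^1024 ≡ 256^2 = 65536 ≡ 83 (mod 1073)
1072 = 1024 + 32 + 16 in binary powers of 2.
So 2^1072 ≡ 83 · 451 · 83 ≡ 604 (mod 1073).
Since 604 ≠ 1, base 2 is a Fermat witness: 1073 is composite.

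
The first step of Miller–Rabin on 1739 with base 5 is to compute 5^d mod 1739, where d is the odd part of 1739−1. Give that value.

1739 − 1 = 1738 = 2^1 · 869, so d = 869.
5^1 ≡ 5 (mod 1739)
5^2 ≡ 5^2 = 25 ≡ 25 (mod 1739)
5^4 ≡ 25^2 = 625 ≡ 625 (mod 1739)
5^8 ≡ 625^2 = 390625 ≡ 1089 (mod 1739)
5^16 ≡ 1089^2 = 1185921 ≡ 1662 (mod 1739)
5^32 ≡ 1662^2 = 2762244 ≡ 712 (mod 1739)
5^64 ≡ 712^2 = 506944 ≡ 895 (mod 1739)
5^128 ≡ 895^2 = 801025 ≡ 1085 (mod 1739)
5^256 ≡ 1085^2 = 1177225 ≡ 1661 (mod 1739)
5^512 ≡ 1661^2 = 2758921 ≡ 867 (mod 1739)
869 = 512 + 256 + 64 + 32 + 4 + 1 in binary powers of 2.
So 5^869 ≡ 867 · 1661 · 895 · 712 · 625 · 5 ≡ 609 (mod 1739).
Squaring chain: 609; never reaches −1, so base 5 is a Miller–Rabin witness that 1739 is composite.

609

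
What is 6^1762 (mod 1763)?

6^1 ≡ 6 (mod 1763)
6^2 ≡ 6^2 = 36 ≡ 36 (mod 1763)
6^4 ≡ 36^2 = 1296 ≡ 1296 (mod 1763)
6^8 ≡ 1296^2 = 1679616 ≡ 1240 (mod 1763)
6^16 ≡ 1240^2 = 1537600 ≡ 264 (mod 1763)
6^32 ≡ 264^2 = 69696 ≡ 939 (mod 1763)
6^64 ≡ 939^2 = 881721 ≡ 221 (mod 1763)
6^128 ≡ 221^2 = 48841 ≡ 1240 (mod 1763)
6^256 ≡ 1240^2 = 1537600 ≡ 264 (mod 1763)
6^512 ≡ 264^2 = 69696 ≡ 939 (mod 1763)
6^1024 ≡ 939^2 = 881721 ≡ 221 (mod 1763)
1762 = 1024 + 512 + 128 + 64 + 32 + 2 in binary powers of 2.
So 6^1762 ≡ 221 · 939 · 1240 · 221 · 939 · 36 ≡ 651 (mod 1763).
Since 651 ≠ 1, base 6 is a Fermat witness: 1763 is composite.

651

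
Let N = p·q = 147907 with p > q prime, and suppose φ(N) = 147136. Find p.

φ(n) = (p−1)(q−1) = n − (p+q) + 1, so p + q = 147907 − 147136 + 1 = 772.
p and q are the roots of t² − 772t + 147907 = 0.
Discriminant: 772² − 4·147907 = 595984 − 591628 = 4356; √4356 = 66.
q = (772 − 66)/2 = 353, p = (772 + 66)/2 = 419.
Check: 353 · 419 = 147907.

419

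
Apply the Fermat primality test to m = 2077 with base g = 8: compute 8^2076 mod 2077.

349

8^1 ≡ 8 (mod 2077)
8^2 ≡ 8^2 = 64 ≡ 64 (mod 2077)
8^4 ≡ 64^2 = 4096 ≡ 2019 (mod 2077)
8^8 ≡ 2019^2 = 4076361 ≡ 1287 (mod 2077)
8^16 ≡ 1287^2 = 1656369 ≡ 1000 (mod 2077)
8^32 ≡ 1000^2 = 1000000 ≡ 963 (mod 2077)
8^64 ≡ 963^2 = 927369 ≡ 1027 (mod 2077)
8^128 ≡ 1027^2 = 1054729 ≡ 1690 (mod 2077)
8^256 ≡ 1690^2 = 2856100 ≡ 225 (mod 2077)
8^512 ≡ 225^2 = 50625 ≡ 777 (mod 2077)
8^1024 ≡ 777^2 = 603729 ≡ 1399 (mod 2077)
8^2048 ≡ 1399^2 = 1957201 ≡ 667 (mod 2077)
2076 = 2048 + 16 + 8 + 4 in binary powers of 2.
So 8^2076 ≡ 667 · 1000 · 1287 · 2019 ≡ 349 (mod 2077).
Since 349 ≠ 1, base 8 is a Fermat witness: 2077 is composite.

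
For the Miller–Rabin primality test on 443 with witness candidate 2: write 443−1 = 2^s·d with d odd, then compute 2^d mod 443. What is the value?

443 − 1 = 442 = 2^1 · 221, so d = 221.
2^1 ≡ 2 (mod 443)
2^2 ≡ 2^2 = 4 ≡ 4 (mod 443)
2^4 ≡ 4^2 = 16 ≡ 16 (mod 443)
2^8 ≡ 16^2 = 256 ≡ 256 (mod 443)
2^16 ≡ 256^2 = 65536 ≡ 415 (mod 443)
2^32 ≡ 415^2 = 172225 ≡ 341 (mod 443)
2^64 ≡ 341^2 = 116281 ≡ 215 (mod 443)
2^128 ≡ 215^2 = 46225 ≡ 153 (mod 443)
221 = 128 + 64 + 16 + 8 + 4 + 1 in binary powers of 2.
So 2^221 ≡ 153 · 215 · 415 · 256 · 16 · 2 ≡ 442 (mod 443).
Since 2^d ≡ 442 (mod 443), base 2 does not prove 443 composite.

442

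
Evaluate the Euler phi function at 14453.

14208

Factor: 14453 = 97 · 149.
φ(14453) = (97−1) · (149−1) = 96 · 148 = 14208.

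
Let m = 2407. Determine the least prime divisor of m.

2407 is odd.
Digit sum 13, not divisible by 3.
Ends in 7: not divisible by 5.
7: 2407 = 7·343 + 6
11: 2407 = 11·218 + 9
13: 2407 = 13·185 + 2
17: 2407 = 17·141 + 10
19: 2407 = 19·126 + 13
23: 2407 = 23·104 + 15
29: 2407 = 29·83

29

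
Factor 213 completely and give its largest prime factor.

213 = 3 · 71
71 is prime.
So 213 = 3 · 71; the largest prime factor is 71.

71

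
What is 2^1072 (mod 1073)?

604

2^1 ≡ 2 (mod 1073)
2^2 ≡ 2^2 = 4 ≡ 4 (mod 1073)
2^4 ≡ 4^2 = 16 ≡ 16 (mod 1073)
2^8 ≡ 16^2 = 256 ≡ 256 (mod 1073)
2^16 ≡ 256^2 = 65536 ≡ 83 (mod 1073)
2^32 ≡ 83^2 = 6889 ≡ 451 (mod 1073)
2^64 ≡ 451^2 = 203401 ≡ 604 (mod 1073)
2^128 ≡ 604^2 = 364816 ≡ 1069 (mod 1073)
2^256 ≡ 1069^2 = 1142761 ≡ 16 (mod 1073)
2^512 ≡ 16^2 = 256 ≡ 256 (mod 1073)
2^1024 ≡ 256^2 = 65536 ≡ 83 (mod 1073)
1072 = 1024 + 32 + 16 in binary powers of 2.
So 2^1072 ≡ 83 · 451 · 83 ≡ 604 (mod 1073).
Since 604 ≠ 1, base 2 is a Fermat witness: 1073 is composite.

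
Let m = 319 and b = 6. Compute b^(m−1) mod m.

6^1 ≡ 6 (mod 319)
6^2 ≡ 6^2 = 36 ≡ 36 (mod 319)
6^4 ≡ 36^2 = 1296 ≡ 20 (mod 319)
6^8 ≡ 20^2 = 400 ≡ 81 (mod 319)
6^16 ≡ 81^2 = 6561 ≡ 181 (mod 319)
6^32 ≡ 181^2 = 32761 ≡ 223 (mod 319)
6^64 ≡ 223^2 = 49729 ≡ 284 (mod 319)
6^128 ≡ 284^2 = 80656 ≡ 268 (mod 319)
6^256 ≡ 268^2 = 71824 ≡ 49 (mod 319)
318 = 256 + 32 + 16 + 8 + 4 + 2 in binary powers of 2.
So 6^318 ≡ 49 · 223 · 181 · 81 · 20 · 36 ≡ 103 (mod 319).
Since 103 ≠ 1, base 6 is a Fermat witness: 319 is composite.

103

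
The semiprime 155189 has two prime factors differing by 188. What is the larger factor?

499

Since p = q + 188, we have 155189 = q(q + 188), so q² + 188q − 155189 = 0.
Discriminant: 188² + 4·155189 = 35344 + 620756 = 656100; √656100 = 810.
q = (−188 + 810)/2 = 311, and p = q + 188 = 499.
Check: 311 · 499 = 155189.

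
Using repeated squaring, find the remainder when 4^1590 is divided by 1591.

692

4^1 ≡ 4 (mod 1591)
4^2 ≡ 4^2 = 16 ≡ 16 (mod 1591)
4^4 ≡ 16^2 = 256 ≡ 256 (mod 1591)
4^8 ≡ 256^2 = 65536 ≡ 305 (mod 1591)
4^16 ≡ 305^2 = 93025 ≡ 747 (mod 1591)
4^32 ≡ 747^2 = 558009 ≡ 1159 (mod 1591)
4^64 ≡ 1159^2 = 1343281 ≡ 477 (mod 1591)
4^128 ≡ 477^2 = 227529 ≡ 16 (mod 1591)
4^256 ≡ 16^2 = 256 ≡ 256 (mod 1591)
4^512 ≡ 256^2 = 65536 ≡ 305 (mod 1591)
4^1024 ≡ 305^2 = 93025 ≡ 747 (mod 1591)
1590 = 1024 + 512 + 32 + 16 + 4 + 2 in binary powers of 2.
So 4^1590 ≡ 747 · 305 · 1159 · 747 · 256 · 16 ≡ 692 (mod 1591).
Since 692 ≠ 1, base 4 is a Fermat witness: 1591 is composite.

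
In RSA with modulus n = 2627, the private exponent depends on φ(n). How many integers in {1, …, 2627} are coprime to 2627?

2520

Factor: 2627 = 37 · 71.
φ(2627) = (37−1) · (71−1) = 36 · 70 = 2520.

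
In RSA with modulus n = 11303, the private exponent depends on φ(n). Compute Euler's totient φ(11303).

Factor: 11303 = 89 · 127.
φ(11303) = (89−1) · (127−1) = 88 · 126 = 11088.

11088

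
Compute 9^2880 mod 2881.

1632

9^1 ≡ 9 (mod 2881)
9^2 ≡ 9^2 = 81 ≡ 81 (mod 2881)
9^4 ≡ 81^2 = 6561 ≡ 799 (mod 2881)
9^8 ≡ 799^2 = 638401 ≡ 1700 (mod 2881)
9^16 ≡ 1700^2 = 2890000 ≡ 357 (mod 2881)
9^32 ≡ 357^2 = 127449 ≡ 685 (mod 2881)
9^64 ≡ 685^2 = 469225 ≡ 2503 (mod 2881)
9^128 ≡ 2503^2 = 6265009 ≡ 1715 (mod 2881)
9^256 ≡ 1715^2 = 2941225 ≡ 2605 (mod 2881)
9^512 ≡ 2605^2 = 6786025 ≡ 1270 (mod 2881)
9^1024 ≡ 1270^2 = 1612900 ≡ 2421 (mod 2881)
9^2048 ≡ 2421^2 = 5861241 ≡ 1287 (mod 2881)
2880 = 2048 + 512 + 256 + 64 in binary powers of 2.
So 9^2880 ≡ 1287 · 1270 · 2605 · 2503 ≡ 1632 (mod 2881).
Since 1632 ≠ 1, base 9 is a Fermat witness: 2881 is composite.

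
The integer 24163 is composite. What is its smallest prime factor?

73

24163 is odd.
Digit sum 16, not divisible by 3.
Ends in 3: not divisible by 5.
7: 24163 = 7·3451 + 6
11: 24163 = 11·2196 + 7
13: 24163 = 13·1858 + 9
17: 24163 = 17·1421 + 6
19: 24163 = 19·1271 + 14
23: 24163 = 23·1050 + 13
29: 24163 = 29·833 + 6
31: 24163 = 31·779 + 14
37: 24163 = 37·653 + 2
41: 24163 = 41·589 + 14
43: 24163 = 43·561 + 40
47: 24163 = 47·514 + 5
53: 24163 = 53·455 + 48
59: 24163 = 59·409 + 32
61: 24163 = 61·396 + 7
67: 24163 = 67·360 + 43
71: 24163 = 71·340 + 23
73: 24163 = 73·331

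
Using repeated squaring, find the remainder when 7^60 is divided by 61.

7^1 ≡ 7 (mod 61)
7^2 ≡ 7^2 = 49 ≡ 49 (mod 61)
7^4 ≡ 49^2 = 2401 ≡ 22 (mod 61)
7^8 ≡ 22^2 = 484 ≡ 57 (mod 61)
7^16 ≡ 57^2 = 3249 ≡ 16 (mod 61)
7^32 ≡ 16^2 = 256 ≡ 12 (mod 61)
60 = 32 + 16 + 8 + 4 in binary powers of 2.
So 7^60 ≡ 12 · 16 · 57 · 22 ≡ 1 (mod 61).
Since the result is 1, base 7 gives no evidence that 61 is composite.

1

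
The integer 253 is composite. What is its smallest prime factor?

253 is odd.
Digit sum 10, not divisible by 3.
Ends in 3: not divisible by 5.
7: 253 = 7·36 + 1
11: 253 = 11·23

11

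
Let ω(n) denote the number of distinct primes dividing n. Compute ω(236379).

236379 = 3 · 78793
78793 = 11 · 7163
7163 = 13 · 551
551 = 19 · 29
236379 = 3 · 11 · 13 · 19 · 29, which has 5 distinct prime factors.

5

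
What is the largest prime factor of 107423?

107423 = 17 · 6319
6319 = 71 · 89
89 is prime.
So 107423 = 17 · 71 · 89; the largest prime factor is 89.

89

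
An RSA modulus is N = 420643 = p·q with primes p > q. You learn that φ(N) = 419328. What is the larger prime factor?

φ(n) = (p−1)(q−1) = n − (p+q) + 1, so p + q = 420643 − 419328 + 1 = 1316.
p and q are the roots of t² − 1316t + 420643 = 0.
Discriminant: 1316² − 4·420643 = 1731856 − 1682572 = 49284; √49284 = 222.
q = (1316 − 222)/2 = 547, p = (1316 + 222)/2 = 769.
Check: 547 · 769 = 420643.

769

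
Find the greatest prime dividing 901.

901 = 17 · 53
53 is prime.
So 901 = 17 · 53; the largest prime factor is 53.

53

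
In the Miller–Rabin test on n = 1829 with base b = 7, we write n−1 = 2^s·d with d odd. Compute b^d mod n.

1829 − 1 = 1828 = 2^2 · 457, so d = 457.
7^1 ≡ 7 (mod 1829)
7^2 ≡ 7^2 = 49 ≡ 49 (mod 1829)
7^4 ≡ 49^2 = 2401 ≡ 572 (mod 1829)
7^8 ≡ 572^2 = 327184 ≡ 1622 (mod 1829)
7^16 ≡ 1622^2 = 2630884 ≡ 782 (mod 1829)
7^32 ≡ 782^2 = 611524 ≡ 638 (mod 1829)
7^64 ≡ 638^2 = 407044 ≡ 1006 (mod 1829)
7^128 ≡ 1006^2 = 1012036 ≡ 599 (mod 1829)
7^256 ≡ 599^2 = 358801 ≡ 317 (mod 1829)
457 = 256 + 128 + 64 + 8 + 1 in binary powers of 2.
So 7^457 ≡ 317 · 599 · 1006 · 1622 · 7 ≡ 989 (mod 1829).
Squaring chain: 989 → 1435; never reaches −1, so base 7 is a Miller–Rabin witness that 1829 is composite.

989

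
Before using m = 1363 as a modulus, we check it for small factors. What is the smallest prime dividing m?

1363 is odd.
Digit sum 13, not divisible by 3.
Ends in 3: not divisible by 5.
7: 1363 = 7·194 + 5
11: 1363 = 11·123 + 10
13: 1363 = 13·104 + 11
17: 1363 = 17·80 + 3
19: 1363 = 19·71 + 14
23: 1363 = 23·59 + 6
29: 1363 = 29·47

29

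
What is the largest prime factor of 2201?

71

2201 = 31 · 71
71 is prime.
So 2201 = 31 · 71; the largest prime factor is 71.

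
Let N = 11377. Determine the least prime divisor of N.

31

11377 is odd.
Digit sum 19, not divisible by 3.
Ends in 7: not divisible by 5.
7: 11377 = 7·1625 + 2
11: 11377 = 11·1034 + 3
13: 11377 = 13·875 + 2
17: 11377 = 17·669 + 4
19: 11377 = 19·598 + 15
23: 11377 = 23·494 + 15
29: 11377 = 29·392 + 9
31: 11377 = 31·367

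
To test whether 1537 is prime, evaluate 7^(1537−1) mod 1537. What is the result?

7^1 ≡ 7 (mod 1537)
7^2 ≡ 7^2 = 49 ≡ 49 (mod 1537)
7^4 ≡ 49^2 = 2401 ≡ 864 (mod 1537)
7^8 ≡ 864^2 = 746496 ≡ 1051 (mod 1537)
7^16 ≡ 1051^2 = 1104601 ≡ 1035 (mod 1537)
7^32 ≡ 1035^2 = 1071225 ≡ 1473 (mod 1537)
7^64 ≡ 1473^2 = 2169729 ≡ 1022 (mod 1537)
7^128 ≡ 1022^2 = 1044484 ≡ 861 (mod 1537)
7^256 ≡ 861^2 = 741321 ≡ 487 (mod 1537)
7^512 ≡ 487^2 = 237169 ≡ 471 (mod 1537)
7^1024 ≡ 471^2 = 221841 ≡ 513 (mod 1537)
1536 = 1024 + 512 in binary powers of 2.
So 7^1536 ≡ 513 · 471 ≡ 314 (mod 1537).
Since 314 ≠ 1, base 7 is a Fermat witness: 1537 is composite.

314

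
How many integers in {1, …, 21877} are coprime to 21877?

21580

Factor: 21877 = 131 · 167.
φ(21877) = (131−1) · (167−1) = 130 · 166 = 21580.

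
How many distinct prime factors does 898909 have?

4

898909 = 11^2 · 7429
7429 = 17 · 437
437 = 19 · 23
898909 = 11^2 · 17 · 19 · 23, which has 4 distinct prime factors.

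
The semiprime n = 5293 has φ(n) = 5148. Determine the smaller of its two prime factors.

67

φ(n) = (p−1)(q−1) = n − (p+q) + 1, so p + q = 5293 − 5148 + 1 = 146.
p and q are the roots of t² − 146t + 5293 = 0.
Discriminant: 146² − 4·5293 = 21316 − 21172 = 144; √144 = 12.
q = (146 − 12)/2 = 67, p = (146 + 12)/2 = 79.
Check: 67 · 79 = 5293.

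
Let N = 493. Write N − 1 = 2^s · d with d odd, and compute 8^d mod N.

493 − 1 = 492 = 2^2 · 123, so d = 123.
8^1 ≡ 8 (mod 493)
8^2 ≡ 8^2 = 64 ≡ 64 (mod 493)
8^4 ≡ 64^2 = 4096 ≡ 152 (mod 493)
8^8 ≡ 152^2 = 23104 ≡ 426 (mod 493)
8^16 ≡ 426^2 = 181476 ≡ 52 (mod 493)
8^32 ≡ 52^2 = 2704 ≡ 239 (mod 493)
8^64 ≡ 239^2 = 57121 ≡ 426 (mod 493)
123 = 64 + 32 + 16 + 8 + 2 + 1 in binary powers of 2.
So 8^123 ≡ 426 · 239 · 52 · 426 · 64 · 8 ≡ 206 (mod 493).
Squaring chain: 206 → 38; never reaches −1, so base 8 is a Miller–Rabin witness that 493 is composite.

206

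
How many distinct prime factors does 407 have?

407 = 11 · 37
407 = 11 · 37, which has 2 distinct prime factors.

2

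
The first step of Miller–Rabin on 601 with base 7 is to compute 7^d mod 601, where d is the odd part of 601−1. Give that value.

601 − 1 = 600 = 2^3 · 75, so d = 75.
7^1 ≡ 7 (mod 601)
7^2 ≡ 7^2 = 49 ≡ 49 (mod 601)
7^4 ≡ 49^2 = 2401 ≡ 598 (mod 601)
7^8 ≡ 598^2 = 357604 ≡ 9 (mod 601)
7^16 ≡ 9^2 = 81 ≡ 81 (mod 601)
7^32 ≡ 81^2 = 6561 ≡ 551 (mod 601)
7^64 ≡ 551^2 = 303601 ≡ 96 (mod 601)
75 = 64 + 8 + 2 + 1 in binary powers of 2.
So 7^75 ≡ 96 · 9 · 49 · 7 ≡ 59 (mod 601).
Squaring chain: 59 → 476 → 600; reaches −1, so base 7 does not prove 601 composite.

59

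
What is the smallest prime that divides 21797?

21797 is odd.
Digit sum 26, not divisible by 3.
Ends in 7: not divisible by 5.
7: 21797 = 7·3113 + 6
11: 21797 = 11·1981 + 6
13: 21797 = 13·1676 + 9
17: 21797 = 17·1282 + 3
19: 21797 = 19·1147 + 4
23: 21797 = 23·947 + 16
29: 21797 = 29·751 + 18
31: 21797 = 31·703 + 4
37: 21797 = 37·589 + 4
41: 21797 = 41·531 + 26
43: 21797 = 43·506 + 39
47: 21797 = 47·463 + 36
53: 21797 = 53·411 + 14
59: 21797 = 59·369 + 26
61: 21797 = 61·357 + 20
67: 21797 = 67·325 + 22
71: 21797 = 71·307

71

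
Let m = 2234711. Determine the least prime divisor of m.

2234711 is odd.
Digit sum 20, not divisible by 3.
Ends in 1: not divisible by 5.
7: 2234711 = 7·319244 + 3
11: 2234711 = 11·203155 + 6
13: 2234711 = 13·171900 + 11
17: 2234711 = 17·131453 + 10
19: 2234711 = 19·117616 + 7
23: 2234711 = 23·97161 + 8
29: 2234711 = 29·77059

29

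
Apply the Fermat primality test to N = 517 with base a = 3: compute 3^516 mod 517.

487

3^1 ≡ 3 (mod 517)
3^2 ≡ 3^2 = 9 ≡ 9 (mod 517)
3^4 ≡ 9^2 = 81 ≡ 81 (mod 517)
3^8 ≡ 81^2 = 6561 ≡ 357 (mod 517)
3^16 ≡ 357^2 = 127449 ≡ 267 (mod 517)
3^32 ≡ 267^2 = 71289 ≡ 460 (mod 517)
3^64 ≡ 460^2 = 211600 ≡ 147 (mod 517)
3^128 ≡ 147^2 = 21609 ≡ 412 (mod 517)
3^256 ≡ 412^2 = 169744 ≡ 168 (mod 517)
3^512 ≡ 168^2 = 28224 ≡ 306 (mod 517)
516 = 512 + 4 in binary powers of 2.
So 3^516 ≡ 306 · 81 ≡ 487 (mod 517).
Since 487 ≠ 1, base 3 is a Fermat witness: 517 is composite.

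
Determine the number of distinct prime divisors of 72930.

72930 = 2 · 36465
36465 = 3 · 12155
12155 = 5 · 2431
2431 = 11 · 221
221 = 13 · 17
72930 = 2 · 3 · 5 · 11 · 13 · 17, which has 6 distinct prime factors.

6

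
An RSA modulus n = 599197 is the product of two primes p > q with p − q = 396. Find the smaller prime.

Since p = q + 396, we have 599197 = q(q + 396), so q² + 396q − 599197 = 0.
Discriminant: 396² + 4·599197 = 156816 + 2396788 = 2553604; √2553604 = 1598.
q = (−396 + 1598)/2 = 601, and p = q + 396 = 997.
Check: 601 · 997 = 599197.

601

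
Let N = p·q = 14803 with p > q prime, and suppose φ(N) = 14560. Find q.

φ(n) = (p−1)(q−1) = n − (p+q) + 1, so p + q = 14803 − 14560 + 1 = 244.
p and q are the roots of t² − 244t + 14803 = 0.
Discriminant: 244² − 4·14803 = 59536 − 59212 = 324; √324 = 18.
q = (244 − 18)/2 = 113, p = (244 + 18)/2 = 131.
Check: 113 · 131 = 14803.

113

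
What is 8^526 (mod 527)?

225

8^1 ≡ 8 (mod 527)
8^2 ≡ 8^2 = 64 ≡ 64 (mod 527)
8^4 ≡ 64^2 = 4096 ≡ 407 (mod 527)
8^8 ≡ 407^2 = 165649 ≡ 171 (mod 527)
8^16 ≡ 171^2 = 29241 ≡ 256 (mod 527)
8^32 ≡ 256^2 = 65536 ≡ 188 (mod 527)
8^64 ≡ 188^2 = 35344 ≡ 35 (mod 527)
8^128 ≡ 35^2 = 1225 ≡ 171 (mod 527)
8^256 ≡ 171^2 = 29241 ≡ 256 (mod 527)
8^512 ≡ 256^2 = 65536 ≡ 188 (mod 527)
526 = 512 + 8 + 4 + 2 in binary powers of 2.
So 8^526 ≡ 188 · 171 · 407 · 64 ≡ 225 (mod 527).
Since 225 ≠ 1, base 8 is a Fermat witness: 527 is composite.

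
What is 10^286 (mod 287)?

256

10^1 ≡ 10 (mod 287)
10^2 ≡ 10^2 = 100 ≡ 100 (mod 287)
10^4 ≡ 100^2 = 10000 ≡ 242 (mod 287)
10^8 ≡ 242^2 = 58564 ≡ 16 (mod 287)
10^16 ≡ 16^2 = 256 ≡ 256 (mod 287)
10^32 ≡ 256^2 = 65536 ≡ 100 (mod 287)
10^64 ≡ 100^2 = 10000 ≡ 242 (mod 287)
10^128 ≡ 242^2 = 58564 ≡ 16 (mod 287)
10^256 ≡ 16^2 = 256 ≡ 256 (mod 287)
286 = 256 + 16 + 8 + 4 + 2 in binary powers of 2.
So 10^286 ≡ 256 · 256 · 16 · 242 · 100 ≡ 256 (mod 287).
Since 256 ≠ 1, base 10 is a Fermat witness: 287 is composite.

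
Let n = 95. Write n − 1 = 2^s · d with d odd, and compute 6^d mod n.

95 − 1 = 94 = 2^1 · 47, so d = 47.
6^1 ≡ 6 (mod 95)
6^2 ≡ 6^2 = 36 ≡ 36 (mod 95)
6^4 ≡ 36^2 = 1296 ≡ 61 (mod 95)
6^8 ≡ 61^2 = 3721 ≡ 16 (mod 95)
6^16 ≡ 16^2 = 256 ≡ 66 (mod 95)
6^32 ≡ 66^2 = 4356 ≡ 81 (mod 95)
47 = 32 + 8 + 4 + 2 + 1 in binary powers of 2.
So 6^47 ≡ 81 · 16 · 61 · 36 · 6 ≡ 36 (mod 95).
Squaring chain: 36; never reaches −1, so base 6 is a Miller–Rabin witness that 95 is composite.

36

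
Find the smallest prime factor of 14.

14 is even: 2 divides it.

2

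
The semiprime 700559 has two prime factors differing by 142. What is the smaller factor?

769

Since p = q + 142, we have 700559 = q(q + 142), so q² + 142q − 700559 = 0.
Discriminant: 142² + 4·700559 = 20164 + 2802236 = 2822400; √2822400 = 1680.
q = (−142 + 1680)/2 = 769, and p = q + 142 = 911.
Check: 769 · 911 = 700559.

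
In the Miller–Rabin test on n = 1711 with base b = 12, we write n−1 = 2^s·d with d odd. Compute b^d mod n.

1711 − 1 = 1710 = 2^1 · 855, so d = 855.
12^1 ≡ 12 (mod 1711)
12^2 ≡ 12^2 = 144 ≡ 144 (mod 1711)
12^4 ≡ 144^2 = 20736 ≡ 204 (mod 1711)
12^8 ≡ 204^2 = 41616 ≡ 552 (mod 1711)
12^16 ≡ 552^2 = 304704 ≡ 146 (mod 1711)
12^32 ≡ 146^2 = 21316 ≡ 784 (mod 1711)
12^64 ≡ 784^2 = 614656 ≡ 407 (mod 1711)
12^128 ≡ 407^2 = 165649 ≡ 1393 (mod 1711)
12^256 ≡ 1393^2 = 1940449 ≡ 175 (mod 1711)
12^512 ≡ 175^2 = 30625 ≡ 1538 (mod 1711)
855 = 512 + 256 + 64 + 16 + 4 + 2 + 1 in binary powers of 2.
So 12^855 ≡ 1538 · 175 · 407 · 146 · 204 · 144 · 12 ≡ 1467 (mod 1711).
Squaring chain: 1467; never reaches −1, so base 12 is a Miller–Rabin witness that 1711 is composite.

1467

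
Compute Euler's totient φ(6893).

Factor: 6893 = 61 · 113.
φ(6893) = (61−1) · (113−1) = 60 · 112 = 6720.

6720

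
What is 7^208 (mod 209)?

7^1 ≡ 7 (mod 209)
7^2 ≡ 7^2 = 49 ≡ 49 (mod 209)
7^4 ≡ 49^2 = 2401 ≡ 102 (mod 209)
7^8 ≡ 102^2 = 10404 ≡ 163 (mod 209)
7^16 ≡ 163^2 = 26569 ≡ 26 (mod 209)
7^32 ≡ 26^2 = 676 ≡ 49 (mod 209)
7^64 ≡ 49^2 = 2401 ≡ 102 (mod 209)
7^128 ≡ 102^2 = 10404 ≡ 163 (mod 209)
208 = 128 + 64 + 16 in binary powers of 2.
So 7^208 ≡ 163 · 102 · 26 ≡ 64 (mod 209).
Since 64 ≠ 1, base 7 is a Fermat witness: 209 is composite.

64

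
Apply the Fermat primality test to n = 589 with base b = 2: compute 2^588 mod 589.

2^1 ≡ 2 (mod 589)
2^2 ≡ 2^2 = 4 ≡ 4 (mod 589)
2^4 ≡ 4^2 = 16 ≡ 16 (mod 589)
2^8 ≡ 16^2 = 256 ≡ 256 (mod 589)
2^16 ≡ 256^2 = 65536 ≡ 157 (mod 589)
2^32 ≡ 157^2 = 24649 ≡ 500 (mod 589)
2^64 ≡ 500^2 = 250000 ≡ 264 (mod 589)
2^128 ≡ 264^2 = 69696 ≡ 194 (mod 589)
2^256 ≡ 194^2 = 37636 ≡ 529 (mod 589)
2^512 ≡ 529^2 = 279841 ≡ 66 (mod 589)
588 = 512 + 64 + 8 + 4 in binary powers of 2.
So 2^588 ≡ 66 · 264 · 256 · 16 ≡ 163 (mod 589).
Since 163 ≠ 1, base 2 is a Fermat witness: 589 is composite.

163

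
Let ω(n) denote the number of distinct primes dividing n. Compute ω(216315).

216315 = 3^2 · 24035
24035 = 5 · 4807
4807 = 11 · 437
437 = 19 · 23
216315 = 3^2 · 5 · 11 · 19 · 23, which has 5 distinct prime factors.

5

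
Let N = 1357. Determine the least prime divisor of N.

1357 is odd.
Digit sum 16, not divisible by 3.
Ends in 7: not divisible by 5.
7: 1357 = 7·193 + 6
11: 1357 = 11·123 + 4
13: 1357 = 13·104 + 5
17: 1357 = 17·79 + 14
19: 1357 = 19·71 + 8
23: 1357 = 23·59

23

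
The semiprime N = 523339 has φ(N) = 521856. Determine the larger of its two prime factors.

φ(n) = (p−1)(q−1) = n − (p+q) + 1, so p + q = 523339 − 521856 + 1 = 1484.
p and q are the roots of t² − 1484t + 523339 = 0.
Discriminant: 1484² − 4·523339 = 2202256 − 2093356 = 108900; √108900 = 330.
q = (1484 − 330)/2 = 577, p = (1484 + 330)/2 = 907.
Check: 577 · 907 = 523339.

907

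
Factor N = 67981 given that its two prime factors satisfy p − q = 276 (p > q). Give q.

157

Since p = q + 276, we have 67981 = q(q + 276), so q² + 276q − 67981 = 0.
Discriminant: 276² + 4·67981 = 76176 + 271924 = 348100; √348100 = 590.
q = (−276 + 590)/2 = 157, and p = q + 276 = 433.
Check: 157 · 433 = 67981.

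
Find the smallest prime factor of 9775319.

43

9775319 is odd.
Digit sum 41, not divisible by 3.
Ends in 9: not divisible by 5.
7: 9775319 = 7·1396474 + 1
11: 9775319 = 11·888665 + 4
13: 9775319 = 13·751947 + 8
17: 9775319 = 17·575018 + 13
19: 9775319 = 19·514490 + 9
23: 9775319 = 23·425013 + 20
29: 9775319 = 29·337079 + 28
31: 9775319 = 31·315332 + 27
37: 9775319 = 37·264197 + 30
41: 9775319 = 41·238422 + 17
43: 9775319 = 43·227333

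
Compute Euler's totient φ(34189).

33820

Factor: 34189 = 179 · 191.
φ(34189) = (179−1) · (191−1) = 178 · 190 = 33820.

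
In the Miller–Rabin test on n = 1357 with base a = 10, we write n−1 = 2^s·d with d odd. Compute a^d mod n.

1357 − 1 = 1356 = 2^2 · 339, so d = 339.
10^1 ≡ 10 (mod 1357)
10^2 ≡ 10^2 = 100 ≡ 100 (mod 1357)
10^4 ≡ 100^2 = 10000 ≡ 501 (mod 1357)
10^8 ≡ 501^2 = 251001 ≡ 1313 (mod 1357)
10^16 ≡ 1313^2 = 1723969 ≡ 579 (mod 1357)
10^32 ≡ 579^2 = 335241 ≡ 62 (mod 1357)
10^64 ≡ 62^2 = 3844 ≡ 1130 (mod 1357)
10^128 ≡ 1130^2 = 1276900 ≡ 1320 (mod 1357)
10^256 ≡ 1320^2 = 1742400 ≡ 12 (mod 1357)
339 = 256 + 64 + 16 + 2 + 1 in binary powers of 2.
So 10^339 ≡ 12 · 1130 · 579 · 100 · 10 ≡ 319 (mod 1357).
Squaring chain: 319 → 1343; never reaches −1, so base 10 is a Miller–Rabin witness that 1357 is composite.

319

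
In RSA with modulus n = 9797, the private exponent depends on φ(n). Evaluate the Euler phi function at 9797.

9600

Factor: 9797 = 97 · 101.
φ(9797) = (97−1) · (101−1) = 96 · 100 = 9600.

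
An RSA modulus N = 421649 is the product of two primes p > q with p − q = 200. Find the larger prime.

Since p = q + 200, we have 421649 = q(q + 200), so q² + 200q − 421649 = 0.
Discriminant: 200² + 4·421649 = 40000 + 1686596 = 1726596; √1726596 = 1314.
q = (−200 + 1314)/2 = 557, and p = q + 200 = 757.
Check: 557 · 757 = 421649.

757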